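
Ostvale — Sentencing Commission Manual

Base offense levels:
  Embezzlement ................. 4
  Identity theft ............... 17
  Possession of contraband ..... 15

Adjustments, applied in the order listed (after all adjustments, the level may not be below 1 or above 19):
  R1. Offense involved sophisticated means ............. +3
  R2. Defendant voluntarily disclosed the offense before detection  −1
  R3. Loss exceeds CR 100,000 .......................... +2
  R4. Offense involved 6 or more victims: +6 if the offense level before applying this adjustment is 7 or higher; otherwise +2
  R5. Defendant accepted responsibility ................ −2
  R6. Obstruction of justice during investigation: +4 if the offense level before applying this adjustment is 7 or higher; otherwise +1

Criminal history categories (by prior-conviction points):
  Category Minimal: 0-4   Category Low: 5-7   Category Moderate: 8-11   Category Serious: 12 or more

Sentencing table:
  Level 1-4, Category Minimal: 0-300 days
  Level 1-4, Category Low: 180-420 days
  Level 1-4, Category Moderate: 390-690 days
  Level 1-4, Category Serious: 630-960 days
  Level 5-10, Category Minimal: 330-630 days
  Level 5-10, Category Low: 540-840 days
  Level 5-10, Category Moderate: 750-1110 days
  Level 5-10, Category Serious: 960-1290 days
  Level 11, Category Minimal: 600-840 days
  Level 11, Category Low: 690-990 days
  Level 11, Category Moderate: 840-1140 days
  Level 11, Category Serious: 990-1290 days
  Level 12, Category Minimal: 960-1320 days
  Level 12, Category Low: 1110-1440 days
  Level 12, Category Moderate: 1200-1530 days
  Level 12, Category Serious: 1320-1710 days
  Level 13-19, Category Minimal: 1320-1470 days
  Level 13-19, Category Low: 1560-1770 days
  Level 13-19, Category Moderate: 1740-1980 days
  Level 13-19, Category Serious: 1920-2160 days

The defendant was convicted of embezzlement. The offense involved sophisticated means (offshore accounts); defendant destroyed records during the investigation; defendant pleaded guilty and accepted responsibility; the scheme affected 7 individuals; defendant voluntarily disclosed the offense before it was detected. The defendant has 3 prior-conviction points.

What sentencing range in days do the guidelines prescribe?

330-630 days

Base offense level for embezzlement: 4.
R1 applies: 4 + 3 = 7.
R2 applies: 7 − 1 = 6.
R3 does not apply.
R4 applies (level before this adjustment is 6 < 7, so +2): 6 + 2 = 8.
R5 applies: 8 − 2 = 6.
R6 applies (level before this adjustment is 6 < 7, so +1): 6 + 1 = 7.
Final offense level: 7.
Criminal history: 3 prior points → Category Minimal (0-4).
Level 7 falls in the 5-10 band.
Grid: Level 5-10 × Category Minimal = 330-630 days.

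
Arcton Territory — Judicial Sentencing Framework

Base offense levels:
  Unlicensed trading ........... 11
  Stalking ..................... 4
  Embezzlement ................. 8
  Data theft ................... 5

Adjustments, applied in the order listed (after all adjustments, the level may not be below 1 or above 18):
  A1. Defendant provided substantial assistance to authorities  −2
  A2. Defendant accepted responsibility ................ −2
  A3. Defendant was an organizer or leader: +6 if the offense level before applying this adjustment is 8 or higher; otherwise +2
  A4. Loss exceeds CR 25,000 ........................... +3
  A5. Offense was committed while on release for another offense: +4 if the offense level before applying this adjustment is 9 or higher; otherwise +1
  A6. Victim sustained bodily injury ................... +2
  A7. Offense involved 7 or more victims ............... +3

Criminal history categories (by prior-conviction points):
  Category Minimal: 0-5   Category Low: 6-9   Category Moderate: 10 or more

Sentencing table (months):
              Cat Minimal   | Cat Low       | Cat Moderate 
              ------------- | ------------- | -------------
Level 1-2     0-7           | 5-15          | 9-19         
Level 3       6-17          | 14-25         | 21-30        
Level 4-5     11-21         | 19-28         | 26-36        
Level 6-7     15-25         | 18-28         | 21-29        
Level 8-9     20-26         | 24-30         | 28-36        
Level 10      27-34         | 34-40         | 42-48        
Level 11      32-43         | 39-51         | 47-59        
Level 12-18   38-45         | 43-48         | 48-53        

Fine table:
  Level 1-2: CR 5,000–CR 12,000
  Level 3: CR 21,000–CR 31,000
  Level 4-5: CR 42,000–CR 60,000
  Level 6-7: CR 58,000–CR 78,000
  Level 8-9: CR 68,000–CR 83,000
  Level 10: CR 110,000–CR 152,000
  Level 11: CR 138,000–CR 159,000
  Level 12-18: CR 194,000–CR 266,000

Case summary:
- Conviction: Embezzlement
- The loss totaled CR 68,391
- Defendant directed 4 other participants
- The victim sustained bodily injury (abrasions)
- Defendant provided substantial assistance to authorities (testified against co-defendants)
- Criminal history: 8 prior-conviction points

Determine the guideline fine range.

Base offense level for embezzlement: 8.
A1 applies: 8 − 2 = 6.
A2 does not apply.
A3 applies (level before this adjustment is 6 < 8, so +2): 6 + 2 = 8.
A4 applies: 8 + 3 = 11.
A5 does not apply.
A6 applies: 11 + 2 = 13.
Final offense level: 13.
Level 13 falls in the 12-18 band.
Fine table: Level 12-18 → CR 194,000–CR 266,000.

CR 194,000–CR 266,000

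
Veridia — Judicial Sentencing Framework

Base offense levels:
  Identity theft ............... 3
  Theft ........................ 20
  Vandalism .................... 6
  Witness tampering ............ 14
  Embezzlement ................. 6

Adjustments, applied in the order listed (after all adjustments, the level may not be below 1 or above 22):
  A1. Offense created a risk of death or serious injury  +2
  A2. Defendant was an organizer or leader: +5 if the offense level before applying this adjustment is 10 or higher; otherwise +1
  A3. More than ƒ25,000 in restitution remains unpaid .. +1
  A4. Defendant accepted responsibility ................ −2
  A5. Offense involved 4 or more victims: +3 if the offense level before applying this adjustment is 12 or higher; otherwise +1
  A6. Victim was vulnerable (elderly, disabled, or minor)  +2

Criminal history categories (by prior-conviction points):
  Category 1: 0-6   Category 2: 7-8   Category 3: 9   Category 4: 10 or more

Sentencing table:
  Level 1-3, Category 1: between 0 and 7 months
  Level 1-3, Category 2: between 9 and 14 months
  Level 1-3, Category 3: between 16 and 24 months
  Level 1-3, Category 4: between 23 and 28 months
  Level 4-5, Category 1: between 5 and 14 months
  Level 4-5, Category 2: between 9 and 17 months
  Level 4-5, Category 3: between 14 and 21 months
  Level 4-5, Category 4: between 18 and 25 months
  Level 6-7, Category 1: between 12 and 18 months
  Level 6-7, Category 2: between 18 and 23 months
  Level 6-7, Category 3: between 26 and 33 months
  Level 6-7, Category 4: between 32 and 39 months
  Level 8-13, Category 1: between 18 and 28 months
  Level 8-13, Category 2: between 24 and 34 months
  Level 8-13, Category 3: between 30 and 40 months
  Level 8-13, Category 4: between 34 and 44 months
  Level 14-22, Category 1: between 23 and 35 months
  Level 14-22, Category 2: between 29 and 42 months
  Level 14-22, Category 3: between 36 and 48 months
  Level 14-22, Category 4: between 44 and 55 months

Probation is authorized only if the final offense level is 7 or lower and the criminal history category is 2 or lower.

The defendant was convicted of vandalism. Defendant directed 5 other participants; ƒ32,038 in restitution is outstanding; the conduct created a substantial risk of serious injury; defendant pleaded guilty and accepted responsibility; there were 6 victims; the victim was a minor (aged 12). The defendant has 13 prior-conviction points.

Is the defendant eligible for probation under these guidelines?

Base offense level for vandalism: 6.
A1 applies: 6 + 2 = 8.
A2 applies (level before this adjustment is 8 < 10, so +1): 8 + 1 = 9.
A3 applies: 9 + 1 = 10.
A4 applies: 10 − 2 = 8.
A5 applies (level before this adjustment is 8 < 12, so +1): 8 + 1 = 9.
A6 applies: 9 + 2 = 11.
Final offense level: 11.
Criminal history: 13 prior points → Category 4 (10+).
Level 11 falls in the 8-13 band.
Grid: Level 8-13 × Category 4 = 34-44 months.
Probation check: level 11 > 7 and category 4 > 2 → not eligible.

No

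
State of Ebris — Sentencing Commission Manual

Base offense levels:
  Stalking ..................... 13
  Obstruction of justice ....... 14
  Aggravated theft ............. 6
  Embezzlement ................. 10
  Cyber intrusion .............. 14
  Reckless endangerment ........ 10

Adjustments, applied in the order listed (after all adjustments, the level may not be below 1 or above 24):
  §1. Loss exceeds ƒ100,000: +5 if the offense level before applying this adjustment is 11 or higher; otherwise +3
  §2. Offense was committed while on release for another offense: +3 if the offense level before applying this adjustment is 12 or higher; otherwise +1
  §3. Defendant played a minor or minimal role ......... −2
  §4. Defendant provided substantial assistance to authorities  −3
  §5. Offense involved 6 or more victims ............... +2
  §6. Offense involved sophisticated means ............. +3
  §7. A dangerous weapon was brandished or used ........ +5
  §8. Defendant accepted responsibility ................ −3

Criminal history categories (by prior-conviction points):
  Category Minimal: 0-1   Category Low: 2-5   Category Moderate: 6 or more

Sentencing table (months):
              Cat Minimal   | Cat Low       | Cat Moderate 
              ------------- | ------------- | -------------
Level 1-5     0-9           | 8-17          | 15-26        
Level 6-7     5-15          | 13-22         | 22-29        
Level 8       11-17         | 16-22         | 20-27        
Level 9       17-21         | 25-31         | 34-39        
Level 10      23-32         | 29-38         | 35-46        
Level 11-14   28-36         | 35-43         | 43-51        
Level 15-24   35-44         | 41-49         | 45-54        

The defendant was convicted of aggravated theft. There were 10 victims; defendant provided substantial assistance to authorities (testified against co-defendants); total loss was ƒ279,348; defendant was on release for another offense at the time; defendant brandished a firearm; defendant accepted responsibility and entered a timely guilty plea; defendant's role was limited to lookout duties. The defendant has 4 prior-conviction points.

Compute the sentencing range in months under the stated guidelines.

Base offense level for aggravated theft: 6.
§1 applies (level before this adjustment is 6 < 11, so +3): 6 + 3 = 9.
§2 applies (level before this adjustment is 9 < 12, so +1): 9 + 1 = 10.
§3 applies: 10 − 2 = 8.
§4 applies: 8 − 3 = 5.
§5 applies: 5 + 2 = 7.
§7 applies: 7 + 5 = 12.
§8 applies: 12 − 3 = 9.
Final offense level: 9.
Criminal history: 4 prior points → Category Low (2-5).
Level 9 falls in the 9 band.
Grid: Level 9 × Category Low = 25-31 months.

25-31 months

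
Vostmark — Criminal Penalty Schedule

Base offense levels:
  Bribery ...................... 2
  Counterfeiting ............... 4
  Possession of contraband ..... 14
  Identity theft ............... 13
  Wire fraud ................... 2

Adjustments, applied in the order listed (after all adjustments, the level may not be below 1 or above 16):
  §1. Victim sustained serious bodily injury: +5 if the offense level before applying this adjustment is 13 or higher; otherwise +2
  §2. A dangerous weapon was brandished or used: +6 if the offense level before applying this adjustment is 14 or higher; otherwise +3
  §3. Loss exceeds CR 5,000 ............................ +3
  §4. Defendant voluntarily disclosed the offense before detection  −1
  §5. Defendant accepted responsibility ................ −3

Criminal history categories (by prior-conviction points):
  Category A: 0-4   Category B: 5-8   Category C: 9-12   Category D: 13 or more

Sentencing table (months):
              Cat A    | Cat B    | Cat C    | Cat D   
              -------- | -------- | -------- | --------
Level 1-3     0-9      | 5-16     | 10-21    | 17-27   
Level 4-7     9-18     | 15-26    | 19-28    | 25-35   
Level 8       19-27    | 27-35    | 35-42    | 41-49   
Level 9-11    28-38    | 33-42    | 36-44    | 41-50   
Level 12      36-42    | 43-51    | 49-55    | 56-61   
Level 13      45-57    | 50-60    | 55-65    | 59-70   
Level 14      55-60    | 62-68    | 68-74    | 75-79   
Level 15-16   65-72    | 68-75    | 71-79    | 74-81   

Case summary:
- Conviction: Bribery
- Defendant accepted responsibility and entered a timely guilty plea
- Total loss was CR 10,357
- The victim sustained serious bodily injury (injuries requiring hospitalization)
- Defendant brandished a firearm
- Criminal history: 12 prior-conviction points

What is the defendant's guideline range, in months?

Base offense level for bribery: 2.
§1 applies (level before this adjustment is 2 < 13, so +2): 2 + 2 = 4.
§2 applies (level before this adjustment is 4 < 14, so +3): 4 + 3 = 7.
§3 applies: 7 + 3 = 10.
§5 applies: 10 − 3 = 7.
Final offense level: 7.
Criminal history: 12 prior points → Category C (9-12).
Level 7 falls in the 4-7 band.
Grid: Level 4-7 × Category C = 19-28 months.

19-28 months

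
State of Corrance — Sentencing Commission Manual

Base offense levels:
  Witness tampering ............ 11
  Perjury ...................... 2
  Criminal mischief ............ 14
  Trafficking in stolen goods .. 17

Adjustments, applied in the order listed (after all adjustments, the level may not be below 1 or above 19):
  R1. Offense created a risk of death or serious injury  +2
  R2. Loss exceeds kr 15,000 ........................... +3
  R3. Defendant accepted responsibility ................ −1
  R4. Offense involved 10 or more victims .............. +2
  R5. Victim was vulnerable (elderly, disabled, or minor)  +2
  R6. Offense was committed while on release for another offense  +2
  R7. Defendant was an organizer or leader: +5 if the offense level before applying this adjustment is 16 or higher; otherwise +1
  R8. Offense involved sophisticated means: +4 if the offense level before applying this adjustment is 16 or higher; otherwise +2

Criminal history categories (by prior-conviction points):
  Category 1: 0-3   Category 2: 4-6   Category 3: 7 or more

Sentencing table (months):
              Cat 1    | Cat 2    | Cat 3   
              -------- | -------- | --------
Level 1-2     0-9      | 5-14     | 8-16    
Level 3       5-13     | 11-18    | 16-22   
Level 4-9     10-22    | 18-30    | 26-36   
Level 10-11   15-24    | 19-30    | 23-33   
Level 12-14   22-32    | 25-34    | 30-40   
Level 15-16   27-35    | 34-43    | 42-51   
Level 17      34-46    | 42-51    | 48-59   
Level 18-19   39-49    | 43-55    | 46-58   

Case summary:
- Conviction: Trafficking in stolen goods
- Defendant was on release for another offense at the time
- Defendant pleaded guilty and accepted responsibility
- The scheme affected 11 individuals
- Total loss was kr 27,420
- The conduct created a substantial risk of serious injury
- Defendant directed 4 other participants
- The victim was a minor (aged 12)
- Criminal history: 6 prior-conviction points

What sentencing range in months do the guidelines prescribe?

43-55 months

Base offense level for trafficking in stolen goods: 17.
R1 applies: 17 + 2 = 19.
R2 applies: 19 + 3 = 22.
R3 applies: 22 − 1 = 21.
R4 applies: 21 + 2 = 23.
R5 applies: 23 + 2 = 25.
R6 applies: 25 + 2 = 27.
R7 applies (level before this adjustment is 27 ≥ 16, so +5): 27 + 5 = 32.
R8 does not apply.
Level 32 exceeds the maximum of 19; capped at 19.
Final offense level: 19.
Criminal history: 6 prior points → Category 2 (4-6).
Level 19 falls in the 18-19 band.
Grid: Level 18-19 × Category 2 = 43-55 months.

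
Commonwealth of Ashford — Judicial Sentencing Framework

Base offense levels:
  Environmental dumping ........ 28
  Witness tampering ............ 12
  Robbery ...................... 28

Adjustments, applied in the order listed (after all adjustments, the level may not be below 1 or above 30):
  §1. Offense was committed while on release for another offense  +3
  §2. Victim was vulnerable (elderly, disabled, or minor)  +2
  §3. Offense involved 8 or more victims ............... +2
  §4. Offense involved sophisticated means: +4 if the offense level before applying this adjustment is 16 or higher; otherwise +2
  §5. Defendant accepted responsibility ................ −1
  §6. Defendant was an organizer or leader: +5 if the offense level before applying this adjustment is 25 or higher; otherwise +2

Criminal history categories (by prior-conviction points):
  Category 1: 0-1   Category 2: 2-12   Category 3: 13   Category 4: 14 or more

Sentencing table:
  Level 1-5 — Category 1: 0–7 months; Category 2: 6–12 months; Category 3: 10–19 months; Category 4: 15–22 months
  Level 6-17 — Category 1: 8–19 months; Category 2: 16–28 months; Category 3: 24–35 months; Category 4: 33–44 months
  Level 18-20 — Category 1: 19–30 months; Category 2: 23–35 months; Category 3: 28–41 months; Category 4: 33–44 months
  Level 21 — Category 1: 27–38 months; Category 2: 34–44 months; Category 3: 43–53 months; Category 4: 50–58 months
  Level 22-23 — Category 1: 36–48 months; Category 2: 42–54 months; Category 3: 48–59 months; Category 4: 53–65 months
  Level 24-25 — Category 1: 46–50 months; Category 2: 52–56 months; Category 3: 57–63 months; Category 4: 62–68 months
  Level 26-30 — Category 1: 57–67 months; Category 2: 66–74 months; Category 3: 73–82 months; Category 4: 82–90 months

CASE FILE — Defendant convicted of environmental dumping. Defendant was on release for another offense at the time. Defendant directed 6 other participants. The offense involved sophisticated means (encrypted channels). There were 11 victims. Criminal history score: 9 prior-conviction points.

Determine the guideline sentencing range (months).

Base offense level for environmental dumping: 28.
§1 applies: 28 + 3 = 31.
§2 does not apply.
§3 applies: 31 + 2 = 33.
§4 applies (level before this adjustment is 33 ≥ 16, so +4): 33 + 4 = 37.
§5 does not apply.
§6 applies (level before this adjustment is 37 ≥ 25, so +5): 37 + 5 = 42.
Level 42 exceeds the maximum of 30; capped at 30.
Final offense level: 30.
Criminal history: 9 prior points → Category 2 (2-12).
Level 30 falls in the 26-30 band.
Grid: Level 26-30 × Category 2 = 66-74 months.

66-74 months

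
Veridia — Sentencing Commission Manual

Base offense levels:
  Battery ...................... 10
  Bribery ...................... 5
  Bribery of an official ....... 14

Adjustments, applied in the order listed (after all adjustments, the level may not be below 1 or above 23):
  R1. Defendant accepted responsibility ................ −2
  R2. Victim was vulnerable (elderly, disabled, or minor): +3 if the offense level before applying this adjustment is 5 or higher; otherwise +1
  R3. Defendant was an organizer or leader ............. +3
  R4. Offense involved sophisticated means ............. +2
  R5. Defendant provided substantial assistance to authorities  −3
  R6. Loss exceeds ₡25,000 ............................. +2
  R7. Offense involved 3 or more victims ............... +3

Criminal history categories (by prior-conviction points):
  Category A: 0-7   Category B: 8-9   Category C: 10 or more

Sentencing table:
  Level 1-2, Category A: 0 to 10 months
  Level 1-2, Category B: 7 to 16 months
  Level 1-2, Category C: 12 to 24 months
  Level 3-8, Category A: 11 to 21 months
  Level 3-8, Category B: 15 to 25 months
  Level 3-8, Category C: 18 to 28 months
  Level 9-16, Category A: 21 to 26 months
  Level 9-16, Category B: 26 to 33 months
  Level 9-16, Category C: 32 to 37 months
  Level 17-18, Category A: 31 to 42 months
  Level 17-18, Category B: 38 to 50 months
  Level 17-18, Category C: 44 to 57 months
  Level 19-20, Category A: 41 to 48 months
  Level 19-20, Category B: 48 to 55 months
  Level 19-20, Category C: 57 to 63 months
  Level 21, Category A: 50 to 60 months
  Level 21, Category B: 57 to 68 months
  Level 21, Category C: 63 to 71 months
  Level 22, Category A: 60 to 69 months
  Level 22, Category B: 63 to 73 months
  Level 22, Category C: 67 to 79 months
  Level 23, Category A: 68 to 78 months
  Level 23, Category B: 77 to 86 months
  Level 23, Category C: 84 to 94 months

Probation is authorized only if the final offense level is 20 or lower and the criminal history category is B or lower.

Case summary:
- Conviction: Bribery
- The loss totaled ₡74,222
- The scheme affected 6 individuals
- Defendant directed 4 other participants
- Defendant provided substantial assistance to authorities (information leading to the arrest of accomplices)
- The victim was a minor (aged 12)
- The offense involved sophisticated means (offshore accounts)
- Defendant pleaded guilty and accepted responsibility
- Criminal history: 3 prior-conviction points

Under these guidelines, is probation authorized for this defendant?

Base offense level for bribery: 5.
R1 applies: 5 − 2 = 3.
R2 applies (level before this adjustment is 3 < 5, so +1): 3 + 1 = 4.
R3 applies: 4 + 3 = 7.
R4 applies: 7 + 2 = 9.
R5 applies: 9 − 3 = 6.
R6 applies: 6 + 2 = 8.
R7 applies: 8 + 3 = 11.
Final offense level: 11.
Criminal history: 3 prior points → Category A (0-7).
Level 11 falls in the 9-16 band.
Grid: Level 9-16 × Category A = 21-26 months.
Probation check: level 11 ≤ 20 and category A ≤ B → eligible.

Yes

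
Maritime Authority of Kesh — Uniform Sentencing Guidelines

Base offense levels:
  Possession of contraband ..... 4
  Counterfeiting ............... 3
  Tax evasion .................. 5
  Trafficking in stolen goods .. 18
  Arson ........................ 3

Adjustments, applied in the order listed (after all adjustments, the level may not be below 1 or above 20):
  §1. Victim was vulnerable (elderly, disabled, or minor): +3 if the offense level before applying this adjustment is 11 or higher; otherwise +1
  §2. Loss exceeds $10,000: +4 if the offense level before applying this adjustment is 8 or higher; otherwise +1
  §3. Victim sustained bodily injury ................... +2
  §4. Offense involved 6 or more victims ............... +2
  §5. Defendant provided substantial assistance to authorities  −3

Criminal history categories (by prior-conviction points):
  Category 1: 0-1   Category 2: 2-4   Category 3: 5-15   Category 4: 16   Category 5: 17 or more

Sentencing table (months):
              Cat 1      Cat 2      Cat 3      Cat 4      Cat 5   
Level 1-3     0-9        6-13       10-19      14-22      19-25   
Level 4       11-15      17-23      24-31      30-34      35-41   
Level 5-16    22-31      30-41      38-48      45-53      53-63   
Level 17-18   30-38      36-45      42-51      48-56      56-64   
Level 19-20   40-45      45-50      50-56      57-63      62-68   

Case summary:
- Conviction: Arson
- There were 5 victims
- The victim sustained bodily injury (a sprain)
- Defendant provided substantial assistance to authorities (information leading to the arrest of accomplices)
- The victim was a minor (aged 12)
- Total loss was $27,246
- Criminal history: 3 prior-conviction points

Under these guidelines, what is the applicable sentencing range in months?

17-23 months

Base offense level for arson: 3.
§1 applies (level before this adjustment is 3 < 11, so +1): 3 + 1 = 4.
§2 applies (level before this adjustment is 4 < 8, so +1): 4 + 1 = 5.
§3 applies: 5 + 2 = 7.
§5 applies: 7 − 3 = 4.
Final offense level: 4.
Criminal history: 3 prior points → Category 2 (2-4).
Level 4 falls in the 4 band.
Grid: Level 4 × Category 2 = 17-23 months.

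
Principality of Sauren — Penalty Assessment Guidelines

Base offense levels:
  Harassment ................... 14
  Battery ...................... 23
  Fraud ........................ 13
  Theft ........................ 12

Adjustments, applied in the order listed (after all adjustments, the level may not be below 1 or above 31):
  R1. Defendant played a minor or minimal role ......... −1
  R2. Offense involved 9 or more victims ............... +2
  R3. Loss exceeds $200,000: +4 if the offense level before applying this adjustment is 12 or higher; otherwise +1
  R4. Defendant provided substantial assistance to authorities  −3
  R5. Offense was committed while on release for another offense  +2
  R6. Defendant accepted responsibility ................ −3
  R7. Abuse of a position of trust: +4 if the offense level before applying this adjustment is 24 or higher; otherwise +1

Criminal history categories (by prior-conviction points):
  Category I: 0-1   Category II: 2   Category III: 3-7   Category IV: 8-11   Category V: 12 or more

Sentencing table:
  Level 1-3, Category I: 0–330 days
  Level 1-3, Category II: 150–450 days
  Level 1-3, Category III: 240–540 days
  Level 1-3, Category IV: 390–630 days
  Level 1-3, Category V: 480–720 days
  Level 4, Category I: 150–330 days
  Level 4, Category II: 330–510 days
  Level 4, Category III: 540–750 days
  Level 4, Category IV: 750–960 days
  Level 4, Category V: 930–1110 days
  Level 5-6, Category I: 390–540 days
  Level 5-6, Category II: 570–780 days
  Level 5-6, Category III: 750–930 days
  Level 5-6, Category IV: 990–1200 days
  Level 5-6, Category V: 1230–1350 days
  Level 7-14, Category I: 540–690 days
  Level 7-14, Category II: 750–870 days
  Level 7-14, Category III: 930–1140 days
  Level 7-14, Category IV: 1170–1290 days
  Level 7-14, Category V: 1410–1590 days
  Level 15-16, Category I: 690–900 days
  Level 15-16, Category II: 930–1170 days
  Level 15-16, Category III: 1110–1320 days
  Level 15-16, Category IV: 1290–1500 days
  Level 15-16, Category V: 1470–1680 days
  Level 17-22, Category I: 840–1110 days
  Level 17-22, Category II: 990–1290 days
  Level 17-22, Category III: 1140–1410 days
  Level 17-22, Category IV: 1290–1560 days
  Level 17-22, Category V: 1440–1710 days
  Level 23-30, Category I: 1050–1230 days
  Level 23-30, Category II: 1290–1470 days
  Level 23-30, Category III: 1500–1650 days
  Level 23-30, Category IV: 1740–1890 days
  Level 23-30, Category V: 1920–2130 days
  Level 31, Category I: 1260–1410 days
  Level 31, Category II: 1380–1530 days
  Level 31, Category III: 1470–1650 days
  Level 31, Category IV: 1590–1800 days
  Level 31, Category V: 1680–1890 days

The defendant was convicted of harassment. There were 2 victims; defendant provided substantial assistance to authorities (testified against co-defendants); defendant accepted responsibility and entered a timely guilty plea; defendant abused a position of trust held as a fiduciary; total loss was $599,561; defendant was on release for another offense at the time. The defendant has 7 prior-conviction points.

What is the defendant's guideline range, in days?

1110-1320 days

Base offense level for harassment: 14.
R1 does not apply.
R3 applies (level before this adjustment is 14 ≥ 12, so +4): 14 + 4 = 18.
R4 applies: 18 − 3 = 15.
R5 applies: 15 + 2 = 17.
R6 applies: 17 − 3 = 14.
R7 applies (level before this adjustment is 14 < 24, so +1): 14 + 1 = 15.
Final offense level: 15.
Criminal history: 7 prior points → Category III (3-7).
Level 15 falls in the 15-16 band.
Grid: Level 15-16 × Category III = 1110-1320 days.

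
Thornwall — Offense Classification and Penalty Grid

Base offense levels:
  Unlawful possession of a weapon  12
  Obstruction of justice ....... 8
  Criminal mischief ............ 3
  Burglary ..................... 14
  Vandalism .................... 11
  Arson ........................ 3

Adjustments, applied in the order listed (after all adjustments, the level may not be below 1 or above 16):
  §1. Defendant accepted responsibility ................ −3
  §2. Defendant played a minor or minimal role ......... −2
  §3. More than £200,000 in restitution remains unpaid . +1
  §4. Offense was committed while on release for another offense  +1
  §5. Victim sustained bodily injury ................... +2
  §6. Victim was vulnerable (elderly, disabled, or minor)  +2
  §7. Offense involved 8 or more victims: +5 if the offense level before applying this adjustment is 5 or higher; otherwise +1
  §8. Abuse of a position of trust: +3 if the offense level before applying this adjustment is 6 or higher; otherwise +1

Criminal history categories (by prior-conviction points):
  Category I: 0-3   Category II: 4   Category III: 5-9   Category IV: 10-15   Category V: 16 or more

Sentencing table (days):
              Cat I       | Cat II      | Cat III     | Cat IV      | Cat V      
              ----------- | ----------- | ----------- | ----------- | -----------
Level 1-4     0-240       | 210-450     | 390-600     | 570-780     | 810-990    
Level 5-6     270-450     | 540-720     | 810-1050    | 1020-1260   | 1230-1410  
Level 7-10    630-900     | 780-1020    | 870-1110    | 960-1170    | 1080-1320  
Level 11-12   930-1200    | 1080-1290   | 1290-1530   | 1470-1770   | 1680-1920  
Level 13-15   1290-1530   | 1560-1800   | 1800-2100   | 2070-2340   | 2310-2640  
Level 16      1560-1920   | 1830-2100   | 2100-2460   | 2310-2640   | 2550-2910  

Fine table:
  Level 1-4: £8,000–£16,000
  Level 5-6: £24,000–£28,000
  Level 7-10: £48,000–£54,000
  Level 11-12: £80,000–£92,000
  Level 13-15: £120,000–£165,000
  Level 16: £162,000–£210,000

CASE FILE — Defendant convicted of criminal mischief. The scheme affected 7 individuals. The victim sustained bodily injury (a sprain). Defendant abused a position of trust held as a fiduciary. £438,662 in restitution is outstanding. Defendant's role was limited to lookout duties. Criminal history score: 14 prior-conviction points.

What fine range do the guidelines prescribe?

£24,000–£28,000

Base offense level for criminal mischief: 3.
§1 does not apply.
§2 applies: 3 − 2 = 1.
§3 applies: 1 + 1 = 2.
§5 applies: 2 + 2 = 4.
§7 does not apply.
§8 applies (level before this adjustment is 4 < 6, so +1): 4 + 1 = 5.
Final offense level: 5.
Level 5 falls in the 5-6 band.
Fine table: Level 5-6 → £24,000–£28,000.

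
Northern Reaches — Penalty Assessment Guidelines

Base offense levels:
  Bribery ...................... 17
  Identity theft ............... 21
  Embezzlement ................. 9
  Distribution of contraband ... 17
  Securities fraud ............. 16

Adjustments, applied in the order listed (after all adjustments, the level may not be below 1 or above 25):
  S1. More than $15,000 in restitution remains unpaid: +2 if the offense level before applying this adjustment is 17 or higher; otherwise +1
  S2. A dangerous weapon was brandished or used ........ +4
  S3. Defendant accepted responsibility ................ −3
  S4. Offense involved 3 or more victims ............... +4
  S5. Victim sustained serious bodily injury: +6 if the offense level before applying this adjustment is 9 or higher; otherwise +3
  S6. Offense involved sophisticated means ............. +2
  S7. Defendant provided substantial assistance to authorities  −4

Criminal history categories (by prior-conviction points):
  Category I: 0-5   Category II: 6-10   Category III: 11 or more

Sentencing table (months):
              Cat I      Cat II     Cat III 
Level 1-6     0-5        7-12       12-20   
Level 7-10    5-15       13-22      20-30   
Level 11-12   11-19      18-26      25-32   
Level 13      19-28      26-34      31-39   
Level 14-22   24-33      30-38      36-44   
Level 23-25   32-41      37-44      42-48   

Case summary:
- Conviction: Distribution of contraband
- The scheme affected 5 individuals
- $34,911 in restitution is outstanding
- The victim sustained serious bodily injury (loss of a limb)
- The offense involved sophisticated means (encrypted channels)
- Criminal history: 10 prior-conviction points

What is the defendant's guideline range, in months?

Base offense level for distribution of contraband: 17.
S1 applies (level before this adjustment is 17 ≥ 17, so +2): 17 + 2 = 19.
S2 does not apply.
S3 does not apply.
S4 applies: 19 + 4 = 23.
S5 applies (level before this adjustment is 23 ≥ 9, so +6): 23 + 6 = 29.
S6 applies: 29 + 2 = 31.
Level 31 exceeds the maximum of 25; capped at 25.
Final offense level: 25.
Criminal history: 10 prior points → Category II (6-10).
Level 25 falls in the 23-25 band.
Grid: Level 23-25 × Category II = 37-44 months.

37-44 months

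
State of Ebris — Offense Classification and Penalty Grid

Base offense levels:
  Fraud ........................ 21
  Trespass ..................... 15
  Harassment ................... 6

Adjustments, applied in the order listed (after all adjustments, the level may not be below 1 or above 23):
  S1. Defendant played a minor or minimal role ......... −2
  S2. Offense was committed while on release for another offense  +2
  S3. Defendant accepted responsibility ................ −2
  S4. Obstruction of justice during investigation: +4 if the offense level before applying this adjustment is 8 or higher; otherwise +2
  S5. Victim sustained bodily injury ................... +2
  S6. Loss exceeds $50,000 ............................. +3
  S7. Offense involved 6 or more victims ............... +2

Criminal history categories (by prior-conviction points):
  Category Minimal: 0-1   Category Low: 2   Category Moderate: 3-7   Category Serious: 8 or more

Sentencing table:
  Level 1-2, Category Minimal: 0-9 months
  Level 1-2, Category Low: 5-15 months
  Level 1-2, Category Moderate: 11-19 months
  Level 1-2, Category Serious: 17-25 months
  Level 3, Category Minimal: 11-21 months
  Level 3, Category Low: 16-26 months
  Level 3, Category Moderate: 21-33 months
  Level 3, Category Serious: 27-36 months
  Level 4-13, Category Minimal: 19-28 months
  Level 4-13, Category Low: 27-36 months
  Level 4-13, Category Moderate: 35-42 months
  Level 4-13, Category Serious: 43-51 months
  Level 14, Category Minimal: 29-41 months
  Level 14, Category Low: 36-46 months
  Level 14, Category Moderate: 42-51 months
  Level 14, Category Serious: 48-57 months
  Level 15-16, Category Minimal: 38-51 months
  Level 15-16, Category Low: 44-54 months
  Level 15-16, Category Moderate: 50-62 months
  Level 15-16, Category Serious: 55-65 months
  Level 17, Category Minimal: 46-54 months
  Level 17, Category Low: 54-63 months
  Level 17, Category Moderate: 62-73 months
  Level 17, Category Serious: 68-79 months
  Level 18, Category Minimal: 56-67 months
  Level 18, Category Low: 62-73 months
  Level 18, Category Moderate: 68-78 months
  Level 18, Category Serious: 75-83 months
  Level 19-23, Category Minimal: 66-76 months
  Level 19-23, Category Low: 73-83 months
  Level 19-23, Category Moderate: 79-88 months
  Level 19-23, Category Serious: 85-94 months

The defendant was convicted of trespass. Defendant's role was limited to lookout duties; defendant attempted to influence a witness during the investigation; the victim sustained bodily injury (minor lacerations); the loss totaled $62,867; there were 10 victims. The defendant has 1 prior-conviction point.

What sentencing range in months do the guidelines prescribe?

Base offense level for trespass: 15.
S1 applies: 15 − 2 = 13.
S2 does not apply.
S3 does not apply.
S4 applies (level before this adjustment is 13 ≥ 8, so +4): 13 + 4 = 17.
S5 applies: 17 + 2 = 19.
S6 applies: 19 + 3 = 22.
S7 applies: 22 + 2 = 24.
Level 24 exceeds the maximum of 23; capped at 23.
Final offense level: 23.
Criminal history: 1 prior point → Category Minimal (0-1).
Level 23 falls in the 19-23 band.
Grid: Level 19-23 × Category Minimal = 66-76 months.

66-76 months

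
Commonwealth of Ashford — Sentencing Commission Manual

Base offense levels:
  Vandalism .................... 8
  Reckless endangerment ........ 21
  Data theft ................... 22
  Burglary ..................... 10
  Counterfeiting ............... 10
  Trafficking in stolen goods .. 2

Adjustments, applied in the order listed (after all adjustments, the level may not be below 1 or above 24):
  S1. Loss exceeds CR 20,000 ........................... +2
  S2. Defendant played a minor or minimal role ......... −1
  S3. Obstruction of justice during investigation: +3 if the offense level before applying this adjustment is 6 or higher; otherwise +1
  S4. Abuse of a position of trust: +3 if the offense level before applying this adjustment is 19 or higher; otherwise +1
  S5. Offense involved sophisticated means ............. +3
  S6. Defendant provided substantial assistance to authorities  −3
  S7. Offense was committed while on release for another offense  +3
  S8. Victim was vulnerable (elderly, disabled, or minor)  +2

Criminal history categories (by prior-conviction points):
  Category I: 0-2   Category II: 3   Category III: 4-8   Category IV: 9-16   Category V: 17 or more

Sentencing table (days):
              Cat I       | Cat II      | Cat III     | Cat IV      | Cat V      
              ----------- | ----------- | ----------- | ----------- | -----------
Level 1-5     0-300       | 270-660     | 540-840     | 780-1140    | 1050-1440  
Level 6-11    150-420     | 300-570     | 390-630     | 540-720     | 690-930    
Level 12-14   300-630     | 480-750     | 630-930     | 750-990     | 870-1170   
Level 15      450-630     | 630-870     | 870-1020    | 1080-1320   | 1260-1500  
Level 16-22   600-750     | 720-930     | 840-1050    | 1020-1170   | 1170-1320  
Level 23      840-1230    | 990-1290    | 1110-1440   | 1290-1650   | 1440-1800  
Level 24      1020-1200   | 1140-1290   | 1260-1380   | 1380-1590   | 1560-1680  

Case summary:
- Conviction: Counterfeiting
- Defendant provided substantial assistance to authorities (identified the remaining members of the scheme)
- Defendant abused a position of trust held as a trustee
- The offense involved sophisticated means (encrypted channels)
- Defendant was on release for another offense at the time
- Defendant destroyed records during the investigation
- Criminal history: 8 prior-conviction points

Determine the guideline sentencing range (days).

840-1050 days

Base offense level for counterfeiting: 10.
S2 does not apply.
S3 applies (level before this adjustment is 10 ≥ 6, so +3): 10 + 3 = 13.
S4 applies (level before this adjustment is 13 < 19, so +1): 13 + 1 = 14.
S5 applies: 14 + 3 = 17.
S6 applies: 17 − 3 = 14.
S7 applies: 14 + 3 = 17.
S8 does not apply.
Final offense level: 17.
Criminal history: 8 prior points → Category III (4-8).
Level 17 falls in the 16-22 band.
Grid: Level 16-22 × Category III = 840-1050 days.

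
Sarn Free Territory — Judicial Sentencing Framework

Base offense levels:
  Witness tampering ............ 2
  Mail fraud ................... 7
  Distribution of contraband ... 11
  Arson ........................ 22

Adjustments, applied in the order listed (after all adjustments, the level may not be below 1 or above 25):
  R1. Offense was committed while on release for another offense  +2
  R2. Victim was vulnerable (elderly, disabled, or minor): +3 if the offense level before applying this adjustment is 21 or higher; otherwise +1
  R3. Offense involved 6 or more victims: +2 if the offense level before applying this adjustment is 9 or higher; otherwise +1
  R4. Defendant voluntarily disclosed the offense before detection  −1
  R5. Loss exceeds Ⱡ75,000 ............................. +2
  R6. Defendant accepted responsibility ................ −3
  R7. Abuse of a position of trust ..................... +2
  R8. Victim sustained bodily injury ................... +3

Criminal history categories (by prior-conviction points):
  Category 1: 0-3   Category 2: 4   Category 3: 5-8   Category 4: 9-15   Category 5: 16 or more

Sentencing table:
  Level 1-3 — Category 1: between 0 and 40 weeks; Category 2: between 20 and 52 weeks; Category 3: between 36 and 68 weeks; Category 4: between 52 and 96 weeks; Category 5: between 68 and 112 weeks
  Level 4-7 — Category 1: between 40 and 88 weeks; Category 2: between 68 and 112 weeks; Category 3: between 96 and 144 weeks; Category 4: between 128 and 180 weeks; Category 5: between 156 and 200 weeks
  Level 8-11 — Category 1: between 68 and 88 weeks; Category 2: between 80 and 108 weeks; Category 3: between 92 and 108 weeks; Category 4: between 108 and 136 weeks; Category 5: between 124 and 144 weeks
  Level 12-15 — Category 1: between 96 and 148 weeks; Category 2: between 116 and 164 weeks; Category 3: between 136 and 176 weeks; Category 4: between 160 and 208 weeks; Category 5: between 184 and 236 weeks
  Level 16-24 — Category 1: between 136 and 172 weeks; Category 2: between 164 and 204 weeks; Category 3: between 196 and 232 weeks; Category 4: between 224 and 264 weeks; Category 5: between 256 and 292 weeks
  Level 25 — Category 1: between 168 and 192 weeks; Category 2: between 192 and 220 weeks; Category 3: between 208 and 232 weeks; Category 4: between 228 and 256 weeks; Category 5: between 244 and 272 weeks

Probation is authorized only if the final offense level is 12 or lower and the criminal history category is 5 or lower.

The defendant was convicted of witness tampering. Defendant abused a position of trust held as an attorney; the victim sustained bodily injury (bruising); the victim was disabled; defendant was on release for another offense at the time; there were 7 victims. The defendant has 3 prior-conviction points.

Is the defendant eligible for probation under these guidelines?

Base offense level for witness tampering: 2.
R1 applies: 2 + 2 = 4.
R2 applies (level before this adjustment is 4 < 21, so +1): 4 + 1 = 5.
R3 applies (level before this adjustment is 5 < 9, so +1): 5 + 1 = 6.
R4 does not apply.
R6 does not apply.
R7 applies: 6 + 2 = 8.
R8 applies: 8 + 3 = 11.
Final offense level: 11.
Criminal history: 3 prior points → Category 1 (0-3).
Level 11 falls in the 8-11 band.
Grid: Level 8-11 × Category 1 = 68-88 weeks.
Probation check: level 11 ≤ 12 and category 1 ≤ 5 → eligible.

Yes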